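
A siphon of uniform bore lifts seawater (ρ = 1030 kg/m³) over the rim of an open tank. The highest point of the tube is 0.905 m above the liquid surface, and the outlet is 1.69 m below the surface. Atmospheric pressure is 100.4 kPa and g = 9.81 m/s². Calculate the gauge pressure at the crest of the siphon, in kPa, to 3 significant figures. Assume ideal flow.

From the surface to the outlet (both open to atmosphere, surface at rest): v = √(2g·h_out) = √(2·9.81·1.69) = 5.76 m/s.
Continuity keeps v the same throughout the tube; from surface to crest, P_atm + 0 = P_top + ½ρv² + ρg·h_top.
P_top = 100400 − ½·1030·5.76² − 1030·9.81·0.905 = 74200 Pa. So P_gauge = P_top − P_atm = -26200 Pa.

P_gauge = -26.2 kPa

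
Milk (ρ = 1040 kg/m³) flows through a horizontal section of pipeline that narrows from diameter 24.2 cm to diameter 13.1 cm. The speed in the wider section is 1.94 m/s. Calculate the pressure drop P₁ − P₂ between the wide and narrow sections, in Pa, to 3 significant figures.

ΔP ≈ 20800 Pa

Mass conservation (A₁v₁ = A₂v₂) gives v₂ = 1.94 × 460/135 = 6.62 m/s.
Along the horizontal streamline, P + ½ρv² is constant.
P₁ − P₂ = ½·1040·(6.62² − 1.94²) = ½·1040·40.1 = 20800 Pa.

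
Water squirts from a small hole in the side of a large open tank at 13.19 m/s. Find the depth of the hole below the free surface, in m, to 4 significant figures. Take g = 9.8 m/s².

h ≈ 8.876 m

Torricelli: v = √(2gh), so h = v²/(2g).
h = 13.19²/(2·9.8) = 174.0/19.60 = 8.876 m.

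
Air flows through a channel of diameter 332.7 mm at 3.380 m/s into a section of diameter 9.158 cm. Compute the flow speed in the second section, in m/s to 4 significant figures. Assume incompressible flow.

v₂ = 44.61 m/s

The volume flow rate is constant, so v₂ = (A₁/A₂)v₁ = (869.4/65.87)·3.380 = 44.61 m/s.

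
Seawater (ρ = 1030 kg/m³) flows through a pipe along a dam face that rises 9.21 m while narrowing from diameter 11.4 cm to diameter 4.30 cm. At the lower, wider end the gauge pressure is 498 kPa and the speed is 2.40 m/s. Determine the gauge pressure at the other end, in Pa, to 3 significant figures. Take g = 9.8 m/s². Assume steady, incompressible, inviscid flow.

P₂ ≈ 261000 Pa

By continuity, v₂ = v₁·A₁/A₂ = 2.40·(102/14.5) = 16.9 m/s.
Applying Bernoulli between the two ends and solving for P₂: P₂ = P₁ + ½ρ(v₁² − v₂²) − ρgΔh.
P₂ = 498000 + ½·1030·(2.40² − 16.9²) − 1030·9.8·(+9.21) = 498000 + (-144000) − (93000) = 261000 Pa.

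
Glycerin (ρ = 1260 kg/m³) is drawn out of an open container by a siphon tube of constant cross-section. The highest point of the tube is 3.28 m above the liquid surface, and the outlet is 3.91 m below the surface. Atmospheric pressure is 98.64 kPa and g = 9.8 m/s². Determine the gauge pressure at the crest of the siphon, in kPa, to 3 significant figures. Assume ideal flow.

The outlet speed comes from Torricelli: v = √(2g·3.91) = 8.75 m/s.
The bore is uniform, so the speed at the crest is the same v. Bernoulli surface→crest: P_atm = P_top + ½ρv² + ρg·h_top.
P_top = 98640 − ½·1260·8.75² − 1260·9.8·3.28 = 9860 Pa. So P_gauge = P_top − P_atm = -88800 Pa.

-88.8 kPa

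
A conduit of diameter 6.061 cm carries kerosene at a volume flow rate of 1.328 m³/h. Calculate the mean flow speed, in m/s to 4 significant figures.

v = 0.1279 m/s

Q = 1.328 m³/h = 0.0003689 m³/s.
v = Q/A = 0.0003689 / 0.002885 = 0.1279 m/s.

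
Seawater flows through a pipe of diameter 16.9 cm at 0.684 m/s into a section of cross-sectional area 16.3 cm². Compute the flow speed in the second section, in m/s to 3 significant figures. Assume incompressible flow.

Continuity gives A₁v₁ = A₂v₂, so v₂ = (224 cm²)/(16.3 cm²) × 0.684 m/s = 9.41 m/s.

v₂ ≈ 9.41 m/s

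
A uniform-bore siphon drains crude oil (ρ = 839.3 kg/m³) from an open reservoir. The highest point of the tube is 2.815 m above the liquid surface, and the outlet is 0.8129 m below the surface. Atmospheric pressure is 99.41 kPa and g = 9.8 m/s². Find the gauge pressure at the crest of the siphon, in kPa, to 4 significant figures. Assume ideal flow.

P_gauge ≈ -29.84 kPa

The outlet speed comes from Torricelli: v = √(2g·0.8129) = 3.992 m/s.
The bore is uniform, so the speed at the crest is the same v. Bernoulli surface→crest: P_atm = P_top + ½ρv² + ρg·h_top.
P_top = 99410 − ½·839.3·3.992² − 839.3·9.8·2.815 = 69570 Pa. So P_gauge = P_top − P_atm = -29840 Pa.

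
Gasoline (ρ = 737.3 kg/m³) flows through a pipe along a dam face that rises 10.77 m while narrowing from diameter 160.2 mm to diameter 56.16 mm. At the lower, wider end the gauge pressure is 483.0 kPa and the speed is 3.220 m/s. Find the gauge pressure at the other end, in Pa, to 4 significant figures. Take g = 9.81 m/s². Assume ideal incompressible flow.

Mass conservation (A₁v₁ = A₂v₂) gives v₂ = 3.220 × 201.6/24.77 = 26.20 m/s.
Bernoulli: P₁ + ½ρv₁² + ρg h₁ = P₂ + ½ρv₂² + ρg h₂, so P₂ = P₁ + ½ρ(v₁² − v₂²) − ρg(h₂ − h₁).
P₂ = 483000 + ½·737.3·(3.220² − 26.20²) − 737.3·9.81·(+10.77) = 483000 + (-249300) − (77900) = 155800 Pa.

P₂ ≈ 155800 Pa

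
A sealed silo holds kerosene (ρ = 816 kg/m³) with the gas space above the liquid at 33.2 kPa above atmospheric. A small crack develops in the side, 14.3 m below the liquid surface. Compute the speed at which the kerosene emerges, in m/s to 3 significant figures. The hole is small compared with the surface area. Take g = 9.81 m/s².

19.0 m/s

Take point 1 at the surface (v₁ ≈ 0) and point 2 at the hole (at atmospheric pressure). Bernoulli: P₁ + ρg h = P_atm + ½ρv₂².
With P₁ − P_atm = 33200 Pa, v₂ = √(2gh + 2ΔP/ρ) = √(2·9.81·14.3 + 2·33200/816) = 19.0 m/s.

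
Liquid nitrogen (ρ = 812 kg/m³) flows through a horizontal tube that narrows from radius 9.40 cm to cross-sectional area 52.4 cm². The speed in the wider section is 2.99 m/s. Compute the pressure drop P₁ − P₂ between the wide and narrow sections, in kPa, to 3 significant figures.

ΔP ≈ 98.2 kPa

Continuity gives A₁v₁ = A₂v₂, so v₂ = (278 cm²)/(52.4 cm²) × 2.99 m/s = 15.8 m/s.
With no height change, Bernoulli's equation is P₁ + ½ρv₁² = P₂ + ½ρv₂².
P₁ − P₂ = ½·812·(15.8² − 2.99²) = ½·812·242 = 98200 Pa.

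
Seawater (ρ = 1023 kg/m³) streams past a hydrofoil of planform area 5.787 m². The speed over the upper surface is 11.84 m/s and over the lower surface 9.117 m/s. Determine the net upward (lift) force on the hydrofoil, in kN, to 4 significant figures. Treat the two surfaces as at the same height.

168.9 kN

The faster flow above has the lower pressure; Bernoulli (same height) gives ΔP = ½ρ(v_up² − v_low²).
ΔP = ½·1023·(11.84² − 9.117²) = 29190 Pa.
Lift = ΔP · A = 29190 × 5.787 = 168900 N.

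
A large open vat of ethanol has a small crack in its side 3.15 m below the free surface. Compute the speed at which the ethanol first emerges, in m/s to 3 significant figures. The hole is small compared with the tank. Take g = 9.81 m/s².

With the surface at rest and both surface and jet at atmospheric pressure, Bernoulli gives ρg h = ½ρv², so v = √(2gh) = √(2·9.81·3.15) = 7.86 m/s.

7.86 m/s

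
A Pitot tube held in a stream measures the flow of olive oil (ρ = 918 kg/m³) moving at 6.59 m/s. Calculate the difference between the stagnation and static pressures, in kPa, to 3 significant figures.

At the stagnation point the flow is brought to rest, so Bernoulli gives P_stag − P_static = ½ρv².
ΔP = ½·918·6.59² = 19900 Pa.

19.9 kPa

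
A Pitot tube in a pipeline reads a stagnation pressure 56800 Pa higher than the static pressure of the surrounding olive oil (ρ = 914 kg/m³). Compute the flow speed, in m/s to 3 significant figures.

Bernoulli between the free stream and the stagnation point: ½ρv² = P_stag − P_static.
v = √(2ΔP/ρ) = √(2·56800/914) = 11.1 m/s.

v ≈ 11.1 m/s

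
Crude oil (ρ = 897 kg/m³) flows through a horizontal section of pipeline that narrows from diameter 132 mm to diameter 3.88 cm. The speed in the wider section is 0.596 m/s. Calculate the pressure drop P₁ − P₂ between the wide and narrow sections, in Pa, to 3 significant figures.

ΔP ≈ 21200 Pa

The volume flow rate is constant, so v₂ = (A₁/A₂)v₁ = (137/11.8)·0.596 = 6.90 m/s.
Bernoulli (h₁ = h₂): P₁ − P₂ = ½ρ(v₂² − v₁²).
P₁ − P₂ = ½·897·(6.90² − 0.596²) = ½·897·47.2 = 21200 Pa.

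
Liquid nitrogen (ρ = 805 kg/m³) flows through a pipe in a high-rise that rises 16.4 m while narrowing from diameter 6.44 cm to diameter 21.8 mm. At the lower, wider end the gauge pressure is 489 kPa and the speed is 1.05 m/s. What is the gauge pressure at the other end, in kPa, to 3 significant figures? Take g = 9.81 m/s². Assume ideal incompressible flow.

Continuity gives A₁v₁ = A₂v₂, so v₂ = (32.6 cm²)/(3.73 cm²) × 1.05 m/s = 9.16 m/s.
Bernoulli: P₁ + ½ρv₁² + ρg h₁ = P₂ + ½ρv₂² + ρg h₂, so P₂ = P₁ + ½ρ(v₁² − v₂²) − ρg(h₂ − h₁).
P₂ = 489000 + ½·805·(1.05² − 9.16²) − 805·9.81·(+16.4) = 489000 + (-33400) − (130000) = 326000 Pa.

P₂ ≈ 326 kPa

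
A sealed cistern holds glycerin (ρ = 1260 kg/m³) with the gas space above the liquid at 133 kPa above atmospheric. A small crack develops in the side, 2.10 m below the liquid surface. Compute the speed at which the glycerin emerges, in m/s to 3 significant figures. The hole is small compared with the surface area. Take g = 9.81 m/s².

Take point 1 at the surface (v₁ ≈ 0) and point 2 at the hole (at atmospheric pressure). Bernoulli: P₁ + ρg h = P_atm + ½ρv₂².
With P₁ − P_atm = 133000 Pa, v₂ = √(2gh + 2ΔP/ρ) = √(2·9.81·2.10 + 2·133000/1260) = 15.9 m/s.

v = 15.9 m/s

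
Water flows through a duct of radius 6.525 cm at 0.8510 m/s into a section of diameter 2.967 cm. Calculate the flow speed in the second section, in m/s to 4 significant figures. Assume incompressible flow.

The volume flow rate is constant, so v₂ = (A₁/A₂)v₁ = (133.8/6.914)·0.8510 = 16.46 m/s.

16.46 m/s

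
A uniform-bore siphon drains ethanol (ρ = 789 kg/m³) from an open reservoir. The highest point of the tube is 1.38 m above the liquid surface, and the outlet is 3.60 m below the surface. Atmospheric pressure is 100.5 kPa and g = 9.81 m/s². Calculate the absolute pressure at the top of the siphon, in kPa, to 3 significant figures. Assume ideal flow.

P_top ≈ 62.0 kPa

From the surface to the outlet (both open to atmosphere, surface at rest): v = √(2g·h_out) = √(2·9.81·3.60) = 8.40 m/s.
The bore is uniform, so the speed at the crest is the same v. Bernoulli surface→crest: P_atm = P_top + ½ρv² + ρg·h_top.
P_top = 100500 − ½·789·8.40² − 789·9.81·1.38 = 62000 Pa.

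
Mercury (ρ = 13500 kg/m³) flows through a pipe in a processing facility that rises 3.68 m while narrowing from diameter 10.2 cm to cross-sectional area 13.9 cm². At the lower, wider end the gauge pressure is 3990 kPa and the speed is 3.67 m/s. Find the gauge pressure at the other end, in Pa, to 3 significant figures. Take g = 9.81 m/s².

P₂ ≈ 452000 Pa

Continuity gives A₁v₁ = A₂v₂, so v₂ = (81.7 cm²)/(13.9 cm²) × 3.67 m/s = 21.6 m/s.
Bernoulli: P₁ + ½ρv₁² + ρg h₁ = P₂ + ½ρv₂² + ρg h₂, so P₂ = P₁ + ½ρ(v₁² − v₂²) − ρg(h₂ − h₁).
P₂ = 3990000 + ½·13500·(3.67² − 21.6²) − 13500·9.81·(+3.68) = 3990000 + (-3050000) − (487000) = 452000 Pa.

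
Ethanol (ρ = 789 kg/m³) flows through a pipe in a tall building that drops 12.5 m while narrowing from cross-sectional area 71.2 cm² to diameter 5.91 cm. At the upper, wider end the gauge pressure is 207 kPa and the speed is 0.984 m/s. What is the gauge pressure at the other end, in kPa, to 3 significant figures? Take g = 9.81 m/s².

Continuity gives A₁v₁ = A₂v₂, so v₂ = (71.2 cm²)/(27.4 cm²) × 0.984 m/s = 2.55 m/s.
Energy conservation along the streamline gives P₂ = P₁ − ½ρ(v₂² − v₁²) − ρg(h₂ − h₁).
P₂ = 207000 + ½·789·(0.984² − 2.55²) − 789·9.81·(−12.5) = 207000 + (-2190) − (-96800) = 302000 Pa.

P₂ ≈ 302 kPa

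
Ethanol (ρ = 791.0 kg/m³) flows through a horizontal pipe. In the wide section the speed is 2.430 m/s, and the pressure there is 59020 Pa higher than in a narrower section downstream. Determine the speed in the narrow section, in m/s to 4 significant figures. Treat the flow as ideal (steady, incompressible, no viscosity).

Horizontal Bernoulli: P₁ + ½ρv₁² = P₂ + ½ρv₂², so v₂² = v₁² + 2(P₁ − P₂)/ρ.
v₂ = √(2.430² + 2·59020/791.0) = √(5.905 + 149.2) = 12.46 m/s.

v₂ = 12.46 m/s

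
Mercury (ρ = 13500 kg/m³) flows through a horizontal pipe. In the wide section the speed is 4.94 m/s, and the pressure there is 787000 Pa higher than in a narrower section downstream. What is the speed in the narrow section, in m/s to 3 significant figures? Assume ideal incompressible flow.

v₂ ≈ 11.9 m/s

Along the level pipe P + ½ρv² is conserved, hence v₂² = v₁² + 2(P₁ − P₂)/ρ.
v₂ = √(4.94² + 2·787000/13500) = √(24.4 + 117) = 11.9 m/s.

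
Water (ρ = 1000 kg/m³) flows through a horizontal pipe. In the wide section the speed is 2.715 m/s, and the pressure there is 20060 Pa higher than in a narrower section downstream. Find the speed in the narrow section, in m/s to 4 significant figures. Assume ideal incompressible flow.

v₂ ≈ 6.891 m/s

Horizontal Bernoulli: P₁ + ½ρv₁² = P₂ + ½ρv₂², so v₂² = v₁² + 2(P₁ − P₂)/ρ.
v₂ = √(2.715² + 2·20060/1000) = √(7.371 + 40.12) = 6.891 m/s.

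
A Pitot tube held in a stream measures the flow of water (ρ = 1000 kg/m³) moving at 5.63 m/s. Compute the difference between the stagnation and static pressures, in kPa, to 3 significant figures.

15.8 kPa

The dynamic pressure equals the rise in static pressure at the stagnation point: ΔP = ½ρv².
ΔP = ½·1000·5.63² = 15800 Pa.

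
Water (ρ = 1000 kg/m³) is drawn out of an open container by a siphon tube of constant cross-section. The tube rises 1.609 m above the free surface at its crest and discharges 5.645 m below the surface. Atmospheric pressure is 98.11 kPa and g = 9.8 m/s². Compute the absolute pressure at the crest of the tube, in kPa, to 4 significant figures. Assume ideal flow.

Bernoulli surface→outlet gives ½v² = g·h_out, so v = √(2·9.8·5.645) = 10.52 m/s.
With constant cross-section the crest speed equals v; applying Bernoulli from the surface up to the crest, P_top = P_atm − ½ρv² − ρg·h_top.
P_top = 98110 − ½·1000·10.52² − 1000·9.8·1.609 = 27020 Pa.

P_top = 27.02 kPa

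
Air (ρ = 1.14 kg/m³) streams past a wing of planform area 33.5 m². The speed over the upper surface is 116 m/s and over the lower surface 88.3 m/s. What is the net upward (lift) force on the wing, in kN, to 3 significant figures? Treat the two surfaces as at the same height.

108 kN

The faster flow above has the lower pressure; Bernoulli (same height) gives ΔP = ½ρ(v_up² − v_low²).
ΔP = ½·1.14·(116² − 88.3²) = 3230 Pa.
Lift = ΔP · A = 3230 × 33.5 = 108000 N.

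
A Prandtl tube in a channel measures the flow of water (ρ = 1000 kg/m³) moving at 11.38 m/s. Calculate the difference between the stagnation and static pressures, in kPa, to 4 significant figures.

ΔP ≈ 64.75 kPa

At the stagnation point the flow is brought to rest, so Bernoulli gives P_stag − P_static = ½ρv².
ΔP = ½·1000·11.38² = 64750 Pa.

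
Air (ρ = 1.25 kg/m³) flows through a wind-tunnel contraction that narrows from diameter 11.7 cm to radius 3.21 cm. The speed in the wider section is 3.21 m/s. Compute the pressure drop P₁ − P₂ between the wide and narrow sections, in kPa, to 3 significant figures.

By continuity, v₂ = v₁·A₁/A₂ = 3.21·(108/32.4) = 10.7 m/s.
With no height change, Bernoulli's equation is P₁ + ½ρv₁² = P₂ + ½ρv₂².
P₁ − P₂ = ½·1.25·(10.7² − 3.21²) = ½·1.25·103 = 64.6 Pa.

ΔP = 0.0646 kPa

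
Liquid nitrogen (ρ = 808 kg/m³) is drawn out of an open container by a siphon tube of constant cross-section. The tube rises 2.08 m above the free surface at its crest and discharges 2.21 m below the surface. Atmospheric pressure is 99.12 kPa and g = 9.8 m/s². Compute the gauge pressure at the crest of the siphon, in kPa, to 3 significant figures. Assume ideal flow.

From the surface to the outlet (both open to atmosphere, surface at rest): v = √(2g·h_out) = √(2·9.8·2.21) = 6.58 m/s.
With constant cross-section the crest speed equals v; applying Bernoulli from the surface up to the crest, P_top = P_atm − ½ρv² − ρg·h_top.
P_top = 99120 − ½·808·6.58² − 808·9.8·2.08 = 65200 Pa. So P_gauge = P_top − P_atm = -34000 Pa.

P_gauge ≈ -34.0 kPa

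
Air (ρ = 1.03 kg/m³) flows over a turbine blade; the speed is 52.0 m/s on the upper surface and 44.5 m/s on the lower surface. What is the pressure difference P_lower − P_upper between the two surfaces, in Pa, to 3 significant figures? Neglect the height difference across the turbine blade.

With negligible Δh, P + ½ρv² is constant, so P_low − P_up = ½ρ(v_up² − v_low²).
ΔP = ½·1.03·(52.0² − 44.5²) = 373 Pa.

ΔP ≈ 373 Pa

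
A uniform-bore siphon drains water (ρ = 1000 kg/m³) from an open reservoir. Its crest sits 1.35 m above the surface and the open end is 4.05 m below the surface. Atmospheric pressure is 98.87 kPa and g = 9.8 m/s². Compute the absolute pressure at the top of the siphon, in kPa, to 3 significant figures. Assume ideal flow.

P_top ≈ 46.0 kPa

Bernoulli surface→outlet gives ½v² = g·h_out, so v = √(2·9.8·4.05) = 8.91 m/s.
The bore is uniform, so the speed at the crest is the same v. Bernoulli surface→crest: P_atm = P_top + ½ρv² + ρg·h_top.
P_top = 98870 − ½·1000·8.91² − 1000·9.8·1.35 = 46000 Pa.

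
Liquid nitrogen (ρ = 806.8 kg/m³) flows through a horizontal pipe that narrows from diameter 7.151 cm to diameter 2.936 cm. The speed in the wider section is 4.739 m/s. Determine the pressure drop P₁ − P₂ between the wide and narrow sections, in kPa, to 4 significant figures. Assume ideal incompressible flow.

ΔP = 309.8 kPa

The volume flow rate is constant, so v₂ = (A₁/A₂)v₁ = (40.16/6.770)·4.739 = 28.11 m/s.
With no height change, Bernoulli's equation is P₁ + ½ρv₁² = P₂ + ½ρv₂².
P₁ − P₂ = ½·806.8·(28.11² − 4.739²) = ½·806.8·767.9 = 309800 Pa.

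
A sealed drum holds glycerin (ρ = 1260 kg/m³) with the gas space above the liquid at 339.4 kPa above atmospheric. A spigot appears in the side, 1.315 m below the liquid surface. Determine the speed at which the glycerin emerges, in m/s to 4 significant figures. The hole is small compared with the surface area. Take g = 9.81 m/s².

Take point 1 at the surface (v₁ ≈ 0) and point 2 at the hole (at atmospheric pressure). Bernoulli: P₁ + ρg h = P_atm + ½ρv₂².
With P₁ − P_atm = 339400 Pa, v₂ = √(2gh + 2ΔP/ρ) = √(2·9.81·1.315 + 2·339400/1260) = 23.76 m/s.

v = 23.76 m/s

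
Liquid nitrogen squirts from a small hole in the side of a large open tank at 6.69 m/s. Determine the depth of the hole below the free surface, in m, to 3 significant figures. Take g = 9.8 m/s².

h ≈ 2.28 m

Torricelli: v = √(2gh), so h = v²/(2g).
h = 6.69²/(2·9.8) = 44.8/19.60 = 2.28 m.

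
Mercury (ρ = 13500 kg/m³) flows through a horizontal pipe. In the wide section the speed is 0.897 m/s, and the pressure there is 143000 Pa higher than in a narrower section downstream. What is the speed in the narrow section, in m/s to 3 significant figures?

Along the level pipe P + ½ρv² is conserved, hence v₂² = v₁² + 2(P₁ − P₂)/ρ.
v₂ = √(0.897² + 2·143000/13500) = √(0.805 + 21.2) = 4.69 m/s.

v₂ = 4.69 m/s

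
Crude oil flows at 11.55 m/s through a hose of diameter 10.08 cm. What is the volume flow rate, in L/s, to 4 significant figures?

Q = A·v = 0.007980 m² × 11.55 m/s = 0.09217 m³/s.
Converting: 0.09217 m³/s × 1000 = 92.17 L/s.

Q = 92.17 L/s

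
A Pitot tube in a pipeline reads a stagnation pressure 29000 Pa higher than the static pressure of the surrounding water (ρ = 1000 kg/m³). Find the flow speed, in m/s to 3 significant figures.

At the stagnation point the flow is brought to rest, so Bernoulli gives P_stag − P_static = ½ρv².
v = √(2ΔP/ρ) = √(2·29000/1000) = 7.62 m/s.

v = 7.62 m/s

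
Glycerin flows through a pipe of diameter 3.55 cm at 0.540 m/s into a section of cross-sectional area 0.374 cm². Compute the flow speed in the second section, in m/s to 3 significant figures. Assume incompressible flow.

v₂ ≈ 14.3 m/s

The volume flow rate is constant, so v₂ = (A₁/A₂)v₁ = (9.90/0.374)·0.540 = 14.3 m/s.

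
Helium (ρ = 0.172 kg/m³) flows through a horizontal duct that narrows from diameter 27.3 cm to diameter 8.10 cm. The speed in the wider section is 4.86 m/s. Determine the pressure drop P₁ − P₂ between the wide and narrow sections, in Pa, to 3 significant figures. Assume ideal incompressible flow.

ΔP = 260 Pa

By continuity, v₂ = v₁·A₁/A₂ = 4.86·(585/51.5) = 55.2 m/s.
The pipe is horizontal, so Bernoulli reduces to P₁ + ½ρv₁² = P₂ + ½ρv₂².
P₁ − P₂ = ½·0.172·(55.2² − 4.86²) = ½·0.172·3020 = 260 Pa.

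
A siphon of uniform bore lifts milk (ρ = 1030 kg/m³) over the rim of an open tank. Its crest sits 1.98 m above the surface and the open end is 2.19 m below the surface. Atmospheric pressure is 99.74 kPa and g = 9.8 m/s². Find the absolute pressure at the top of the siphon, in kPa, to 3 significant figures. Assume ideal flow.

The outlet speed comes from Torricelli: v = √(2g·2.19) = 6.55 m/s.
With constant cross-section the crest speed equals v; applying Bernoulli from the surface up to the crest, P_top = P_atm − ½ρv² − ρg·h_top.
P_top = 99740 − ½·1030·6.55² − 1030·9.8·1.98 = 57600 Pa.

P_top ≈ 57.6 kPa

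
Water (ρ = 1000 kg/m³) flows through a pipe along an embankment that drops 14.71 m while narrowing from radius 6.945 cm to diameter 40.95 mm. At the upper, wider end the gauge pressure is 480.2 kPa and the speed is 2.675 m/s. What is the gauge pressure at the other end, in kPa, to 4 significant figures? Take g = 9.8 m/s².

P₂ ≈ 154.3 kPa

The volume flow rate is constant, so v₂ = (A₁/A₂)v₁ = (151.5/13.17)·2.675 = 30.78 m/s.
Bernoulli: P₁ + ½ρv₁² + ρg h₁ = P₂ + ½ρv₂² + ρg h₂, so P₂ = P₁ + ½ρ(v₁² − v₂²) − ρg(h₂ − h₁).
P₂ = 480200 + ½·1000·(2.675² − 30.78²) − 1000·9.8·(−14.71) = 480200 + (-470000) − (-144200) = 154300 Pa.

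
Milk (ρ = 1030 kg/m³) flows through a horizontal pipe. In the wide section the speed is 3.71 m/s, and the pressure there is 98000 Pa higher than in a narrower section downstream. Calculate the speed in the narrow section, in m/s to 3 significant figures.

v₂ ≈ 14.3 m/s

With h₁ = h₂, rearranging Bernoulli gives v₂ = √(v₁² + 2ΔP/ρ).
v₂ = √(3.71² + 2·98000/1030) = √(13.8 + 190) = 14.3 m/s.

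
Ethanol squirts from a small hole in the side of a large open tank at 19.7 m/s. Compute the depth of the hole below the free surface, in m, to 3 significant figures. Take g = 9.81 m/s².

h ≈ 19.8 m

For a small hole in a large open tank, ½v² = gh, giving h = v²/(2g).
h = 19.7²/(2·9.81) = 388/19.62 = 19.8 m.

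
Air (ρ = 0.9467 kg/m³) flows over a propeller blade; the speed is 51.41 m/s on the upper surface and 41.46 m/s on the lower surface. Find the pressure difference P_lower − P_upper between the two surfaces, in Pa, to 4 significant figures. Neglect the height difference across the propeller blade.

ΔP = 437.4 Pa

With negligible Δh, P + ½ρv² is constant, so P_low − P_up = ½ρ(v_up² − v_low²).
ΔP = ½·0.9467·(51.41² − 41.46²) = 437.4 Pa.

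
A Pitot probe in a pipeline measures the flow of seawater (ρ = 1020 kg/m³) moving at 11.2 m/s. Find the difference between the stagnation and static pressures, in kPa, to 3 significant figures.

ΔP ≈ 64.0 kPa

The dynamic pressure equals the rise in static pressure at the stagnation point: ΔP = ½ρv².
ΔP = ½·1020·11.2² = 64000 Pa.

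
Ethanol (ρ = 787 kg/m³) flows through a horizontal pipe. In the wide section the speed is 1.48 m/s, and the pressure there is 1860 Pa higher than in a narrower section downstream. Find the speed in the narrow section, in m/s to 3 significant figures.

Horizontal Bernoulli: P₁ + ½ρv₁² = P₂ + ½ρv₂², so v₂² = v₁² + 2(P₁ − P₂)/ρ.
v₂ = √(1.48² + 2·1860/787) = √(2.19 + 4.73) = 2.63 m/s.

v₂ ≈ 2.63 m/s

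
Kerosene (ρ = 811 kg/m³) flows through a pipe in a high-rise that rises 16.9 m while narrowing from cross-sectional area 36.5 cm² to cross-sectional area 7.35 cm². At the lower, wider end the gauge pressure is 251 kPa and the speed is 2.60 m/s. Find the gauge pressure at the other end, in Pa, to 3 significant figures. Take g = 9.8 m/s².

By continuity, v₂ = v₁·A₁/A₂ = 2.60·(36.5/7.35) = 12.9 m/s.
Applying Bernoulli between the two ends and solving for P₂: P₂ = P₁ + ½ρ(v₁² − v₂²) − ρgΔh.
P₂ = 251000 + ½·811·(2.60² − 12.9²) − 811·9.8·(+16.9) = 251000 + (-64900) − (134000) = 51800 Pa.

P₂ ≈ 51800 Pa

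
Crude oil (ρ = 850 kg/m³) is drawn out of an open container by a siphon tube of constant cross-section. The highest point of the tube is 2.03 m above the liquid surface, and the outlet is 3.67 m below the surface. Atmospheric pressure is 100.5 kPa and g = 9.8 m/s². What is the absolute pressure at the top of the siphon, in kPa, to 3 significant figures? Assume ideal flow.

Bernoulli surface→outlet gives ½v² = g·h_out, so v = √(2·9.8·3.67) = 8.48 m/s.
The bore is uniform, so the speed at the crest is the same v. Bernoulli surface→crest: P_atm = P_top + ½ρv² + ρg·h_top.
P_top = 100500 − ½·850·8.48² − 850·9.8·2.03 = 53000 Pa.

P_top = 53.0 kPa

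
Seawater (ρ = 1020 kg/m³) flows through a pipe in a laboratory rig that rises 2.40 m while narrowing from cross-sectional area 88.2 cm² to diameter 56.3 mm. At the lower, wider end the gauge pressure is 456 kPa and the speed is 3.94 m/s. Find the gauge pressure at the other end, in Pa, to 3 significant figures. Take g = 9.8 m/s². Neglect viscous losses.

341000 Pa

Mass conservation (A₁v₁ = A₂v₂) gives v₂ = 3.94 × 88.2/24.9 = 14.0 m/s.
Bernoulli: P₁ + ½ρv₁² + ρg h₁ = P₂ + ½ρv₂² + ρg h₂, so P₂ = P₁ + ½ρ(v₁² − v₂²) − ρg(h₂ − h₁).
P₂ = 456000 + ½·1020·(3.94² − 14.0²) − 1020·9.8·(+2.40) = 456000 + (-91500) − (24000) = 341000 Pa.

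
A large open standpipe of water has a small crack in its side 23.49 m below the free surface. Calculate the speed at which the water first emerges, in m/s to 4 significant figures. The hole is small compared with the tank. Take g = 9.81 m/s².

With the surface at rest and both surface and jet at atmospheric pressure, Bernoulli gives ρg h = ½ρv², so v = √(2gh) = √(2·9.81·23.49) = 21.47 m/s.

v ≈ 21.47 m/s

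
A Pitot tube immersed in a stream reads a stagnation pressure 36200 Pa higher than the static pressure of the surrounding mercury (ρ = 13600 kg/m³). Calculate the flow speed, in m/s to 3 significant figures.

At the stagnation point the flow is brought to rest, so Bernoulli gives P_stag − P_static = ½ρv².
v = √(2ΔP/ρ) = √(2·36200/13600) = 2.31 m/s.

v ≈ 2.31 m/s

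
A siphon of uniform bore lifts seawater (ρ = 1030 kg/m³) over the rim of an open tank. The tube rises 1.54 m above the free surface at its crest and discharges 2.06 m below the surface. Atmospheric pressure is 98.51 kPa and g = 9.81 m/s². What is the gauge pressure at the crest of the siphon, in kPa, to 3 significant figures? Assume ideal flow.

From the surface to the outlet (both open to atmosphere, surface at rest): v = √(2g·h_out) = √(2·9.81·2.06) = 6.36 m/s.
Continuity keeps v the same throughout the tube; from surface to crest, P_atm + 0 = P_top + ½ρv² + ρg·h_top.
P_top = 98510 − ½·1030·6.36² − 1030·9.81·1.54 = 62100 Pa. So P_gauge = P_top − P_atm = -36400 Pa.

P_gauge ≈ -36.4 kPa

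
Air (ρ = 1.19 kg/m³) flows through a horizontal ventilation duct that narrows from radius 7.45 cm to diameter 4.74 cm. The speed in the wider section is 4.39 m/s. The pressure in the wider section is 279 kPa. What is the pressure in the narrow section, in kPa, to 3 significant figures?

By continuity, v₂ = v₁·A₁/A₂ = 4.39·(174/17.6) = 43.4 m/s.
With no height change, Bernoulli's equation is P₁ + ½ρv₁² = P₂ + ½ρv₂².
P₂ = P₁ − ½ρ(v₂² − v₁²) = 279000 − ½·1.19·(43.4² − 4.39²) = 279000 − 1110 = 278000 Pa.

278 kPa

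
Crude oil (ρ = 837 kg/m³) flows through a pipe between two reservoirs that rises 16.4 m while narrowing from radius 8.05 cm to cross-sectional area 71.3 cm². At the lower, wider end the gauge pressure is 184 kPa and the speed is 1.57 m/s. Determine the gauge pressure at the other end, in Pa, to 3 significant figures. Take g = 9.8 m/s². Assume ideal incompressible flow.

By continuity, v₂ = v₁·A₁/A₂ = 1.57·(204/71.3) = 4.48 m/s.
Bernoulli: P₁ + ½ρv₁² + ρg h₁ = P₂ + ½ρv₂² + ρg h₂, so P₂ = P₁ + ½ρ(v₁² − v₂²) − ρg(h₂ − h₁).
P₂ = 184000 + ½·837·(1.57² − 4.48²) − 837·9.8·(+16.4) = 184000 + (-7380) − (135000) = 42100 Pa.

P₂ ≈ 42100 Pa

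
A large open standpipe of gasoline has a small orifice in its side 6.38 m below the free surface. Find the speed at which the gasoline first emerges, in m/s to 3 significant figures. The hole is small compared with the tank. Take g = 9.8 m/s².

Bernoulli from surface to hole (P equal, v_surface ≈ 0): v = √(2gh) = √(2×9.8×6.38) = 11.2 m/s.

v = 11.2 m/s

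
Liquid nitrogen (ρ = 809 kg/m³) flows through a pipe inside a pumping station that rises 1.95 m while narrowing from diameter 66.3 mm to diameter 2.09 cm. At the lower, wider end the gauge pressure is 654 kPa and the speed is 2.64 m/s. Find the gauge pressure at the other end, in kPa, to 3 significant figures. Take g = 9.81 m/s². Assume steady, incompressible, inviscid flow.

The volume flow rate is constant, so v₂ = (A₁/A₂)v₁ = (34.5/3.43)·2.64 = 26.6 m/s.
Applying Bernoulli between the two ends and solving for P₂: P₂ = P₁ + ½ρ(v₁² − v₂²) − ρgΔh.
P₂ = 654000 + ½·809·(2.64² − 26.6²) − 809·9.81·(+1.95) = 654000 + (-283000) − (15500) = 356000 Pa.

P₂ ≈ 356 kPa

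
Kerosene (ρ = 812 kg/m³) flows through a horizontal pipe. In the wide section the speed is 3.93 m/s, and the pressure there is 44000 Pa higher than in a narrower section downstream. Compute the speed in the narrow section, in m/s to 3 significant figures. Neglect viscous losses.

Horizontal Bernoulli: P₁ + ½ρv₁² = P₂ + ½ρv₂², so v₂² = v₁² + 2(P₁ − P₂)/ρ.
v₂ = √(3.93² + 2·44000/812) = √(15.4 + 108) = 11.1 m/s.

v₂ = 11.1 m/s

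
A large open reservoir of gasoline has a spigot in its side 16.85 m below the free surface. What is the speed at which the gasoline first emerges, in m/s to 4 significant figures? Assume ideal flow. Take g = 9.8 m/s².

v ≈ 18.17 m/s

The surface is effectively still and both ends are open, so ½v² = gh and v = √(2·9.8·16.85) = 18.17 m/s.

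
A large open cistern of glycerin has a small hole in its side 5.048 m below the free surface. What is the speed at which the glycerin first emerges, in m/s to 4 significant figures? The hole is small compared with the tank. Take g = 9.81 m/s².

Bernoulli from surface to hole (P equal, v_surface ≈ 0): v = √(2gh) = √(2×9.81×5.048) = 9.952 m/s.

9.952 m/s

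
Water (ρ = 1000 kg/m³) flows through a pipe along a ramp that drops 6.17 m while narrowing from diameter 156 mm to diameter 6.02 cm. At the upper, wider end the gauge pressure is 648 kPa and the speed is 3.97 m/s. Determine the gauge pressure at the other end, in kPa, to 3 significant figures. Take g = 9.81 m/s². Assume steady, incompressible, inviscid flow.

By continuity, v₂ = v₁·A₁/A₂ = 3.97·(191/28.5) = 26.7 m/s.
Bernoulli: P₁ + ½ρv₁² + ρg h₁ = P₂ + ½ρv₂² + ρg h₂, so P₂ = P₁ + ½ρ(v₁² − v₂²) − ρg(h₂ − h₁).
P₂ = 648000 + ½·1000·(3.97² − 26.7²) − 1000·9.81·(−6.17) = 648000 + (-347000) − (-60500) = 361000 Pa.

P₂ = 361 kPa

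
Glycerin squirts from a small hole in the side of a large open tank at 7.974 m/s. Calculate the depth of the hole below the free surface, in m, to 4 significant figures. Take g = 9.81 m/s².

h = 3.241 m

Inverting v = √(2gh) gives h = v² / 2g.
h = 7.974²/(2·9.81) = 63.58/19.62 = 3.241 m.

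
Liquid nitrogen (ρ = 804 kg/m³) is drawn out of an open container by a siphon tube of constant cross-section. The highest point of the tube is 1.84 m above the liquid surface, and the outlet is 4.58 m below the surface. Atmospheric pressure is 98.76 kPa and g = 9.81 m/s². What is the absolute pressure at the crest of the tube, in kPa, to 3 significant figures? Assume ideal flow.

Bernoulli surface→outlet gives ½v² = g·h_out, so v = √(2·9.81·4.58) = 9.48 m/s.
Continuity keeps v the same throughout the tube; from surface to crest, P_atm + 0 = P_top + ½ρv² + ρg·h_top.
P_top = 98760 − ½·804·9.48² − 804·9.81·1.84 = 48100 Pa.

48.1 kPa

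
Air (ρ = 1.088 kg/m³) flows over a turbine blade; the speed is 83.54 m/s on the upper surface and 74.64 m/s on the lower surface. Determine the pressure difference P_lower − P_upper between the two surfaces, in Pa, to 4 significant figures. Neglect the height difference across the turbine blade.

Bernoulli (same height): P_lower − P_upper = ½ρ(v_upper² − v_lower²).
ΔP = ½·1.088·(83.54² − 74.64²) = 765.8 Pa.

765.8 Pa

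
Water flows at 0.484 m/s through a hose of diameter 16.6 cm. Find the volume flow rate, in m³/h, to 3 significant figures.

Q = A·v = 0.0216 m² × 0.484 m/s = 0.0105 m³/s.
Converting: 0.0105 m³/s × 3600 = 37.7 m³/h.

Q ≈ 37.7 m³/h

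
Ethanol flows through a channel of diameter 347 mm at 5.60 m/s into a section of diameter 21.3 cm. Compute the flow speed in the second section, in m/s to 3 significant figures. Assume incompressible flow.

14.9 m/s

Mass conservation (A₁v₁ = A₂v₂) gives v₂ = 5.60 × 946/356 = 14.9 m/s.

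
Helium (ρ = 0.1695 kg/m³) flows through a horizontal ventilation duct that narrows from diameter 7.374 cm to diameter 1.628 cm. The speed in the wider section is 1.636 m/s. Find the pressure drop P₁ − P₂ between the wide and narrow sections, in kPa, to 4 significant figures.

ΔP = 0.09525 kPa

Mass conservation (A₁v₁ = A₂v₂) gives v₂ = 1.636 × 42.71/2.082 = 33.56 m/s.
With no height change, Bernoulli's equation is P₁ + ½ρv₁² = P₂ + ½ρv₂².
P₁ − P₂ = ½·0.1695·(33.56² − 1.636²) = ½·0.1695·1124 = 95.25 Pa.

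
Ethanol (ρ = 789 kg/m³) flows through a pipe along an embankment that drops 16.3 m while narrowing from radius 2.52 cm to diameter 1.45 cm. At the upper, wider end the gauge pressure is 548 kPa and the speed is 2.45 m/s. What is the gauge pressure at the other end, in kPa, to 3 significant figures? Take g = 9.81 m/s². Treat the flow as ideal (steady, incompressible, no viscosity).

P₂ = 331 kPa

Mass conservation (A₁v₁ = A₂v₂) gives v₂ = 2.45 × 20.0/1.65 = 29.6 m/s.
Bernoulli: P₁ + ½ρv₁² + ρg h₁ = P₂ + ½ρv₂² + ρg h₂, so P₂ = P₁ + ½ρ(v₁² − v₂²) − ρg(h₂ − h₁).
P₂ = 548000 + ½·789·(2.45² − 29.6²) − 789·9.81·(−16.3) = 548000 + (-343000) − (-126000) = 331000 Pa.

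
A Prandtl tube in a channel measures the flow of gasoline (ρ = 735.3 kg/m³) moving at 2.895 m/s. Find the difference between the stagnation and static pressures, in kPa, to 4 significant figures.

The dynamic pressure equals the rise in static pressure at the stagnation point: ΔP = ½ρv².
ΔP = ½·735.3·2.895² = 3081 Pa.

ΔP ≈ 3.081 kPa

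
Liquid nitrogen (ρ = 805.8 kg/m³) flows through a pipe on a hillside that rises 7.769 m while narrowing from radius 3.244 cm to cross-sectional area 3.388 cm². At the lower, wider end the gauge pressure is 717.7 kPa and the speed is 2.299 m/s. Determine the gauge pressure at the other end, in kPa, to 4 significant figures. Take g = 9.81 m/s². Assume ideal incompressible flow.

P₂ ≈ 455.6 kPa

Continuity gives A₁v₁ = A₂v₂, so v₂ = (33.06 cm²)/(3.388 cm²) × 2.299 m/s = 22.43 m/s.
Bernoulli: P₁ + ½ρv₁² + ρg h₁ = P₂ + ½ρv₂² + ρg h₂, so P₂ = P₁ + ½ρ(v₁² − v₂²) − ρg(h₂ − h₁).
P₂ = 717700 + ½·805.8·(2.299² − 22.43²) − 805.8·9.81·(+7.769) = 717700 + (-200600) − (61410) = 455600 Pa.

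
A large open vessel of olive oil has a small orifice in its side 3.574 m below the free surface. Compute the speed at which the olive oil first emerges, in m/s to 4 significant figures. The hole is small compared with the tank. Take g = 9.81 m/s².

v = 8.374 m/s

With the surface at rest and both surface and jet at atmospheric pressure, Bernoulli gives ρg h = ½ρv², so v = √(2gh) = √(2·9.81·3.574) = 8.374 m/s.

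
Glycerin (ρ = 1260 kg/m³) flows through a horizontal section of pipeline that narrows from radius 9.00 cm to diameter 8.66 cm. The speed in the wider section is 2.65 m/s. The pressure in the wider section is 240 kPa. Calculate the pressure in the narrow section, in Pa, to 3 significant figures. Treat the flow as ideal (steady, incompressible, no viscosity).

P₂ ≈ 162000 Pa

The volume flow rate is constant, so v₂ = (A₁/A₂)v₁ = (254/58.9)·2.65 = 11.4 m/s.
Bernoulli (h₁ = h₂): P₁ − P₂ = ½ρ(v₂² − v₁²).
P₂ = P₁ − ½ρ(v₂² − v₁²) = 240000 − ½·1260·(11.4² − 2.65²) = 240000 − 78200 = 162000 Pa.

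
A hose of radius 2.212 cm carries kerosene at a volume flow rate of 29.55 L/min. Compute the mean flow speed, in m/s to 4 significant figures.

Q = 29.55 L/min = 0.0004925 m³/s.
v = Q/A = 0.0004925 / 0.001537 = 0.3204 m/s.

0.3204 m/s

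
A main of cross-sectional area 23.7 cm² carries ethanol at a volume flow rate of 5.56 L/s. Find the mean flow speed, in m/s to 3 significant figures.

2.35 m/s

Q = 5.56 L/s = 0.00556 m³/s.
v = Q/A = 0.00556 / 0.00237 = 2.35 m/s.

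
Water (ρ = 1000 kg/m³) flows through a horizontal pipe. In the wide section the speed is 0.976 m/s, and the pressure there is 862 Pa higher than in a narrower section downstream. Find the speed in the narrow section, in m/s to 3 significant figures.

v₂ = 1.64 m/s

Along the level pipe P + ½ρv² is conserved, hence v₂² = v₁² + 2(P₁ − P₂)/ρ.
v₂ = √(0.976² + 2·862/1000) = √(0.953 + 1.72) = 1.64 m/s.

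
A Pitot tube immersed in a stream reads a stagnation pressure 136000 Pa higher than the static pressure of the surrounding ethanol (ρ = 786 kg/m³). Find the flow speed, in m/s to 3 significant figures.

v = 18.6 m/s

The dynamic pressure equals the rise in static pressure at the stagnation point: ΔP = ½ρv².
v = √(2ΔP/ρ) = √(2·136000/786) = 18.6 m/s.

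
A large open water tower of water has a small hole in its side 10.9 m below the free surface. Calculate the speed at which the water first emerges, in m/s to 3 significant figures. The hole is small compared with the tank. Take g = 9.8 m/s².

Bernoulli from surface to hole (P equal, v_surface ≈ 0): v = √(2gh) = √(2×9.8×10.9) = 14.6 m/s.

14.6 m/s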